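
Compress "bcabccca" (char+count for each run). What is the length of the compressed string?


Input: bcabccca
Runs:
  'b' x 1 => "b1"
  'c' x 1 => "c1"
  'a' x 1 => "a1"
  'b' x 1 => "b1"
  'c' x 3 => "c3"
  'a' x 1 => "a1"
Compressed: "b1c1a1b1c3a1"
Compressed length: 12

12


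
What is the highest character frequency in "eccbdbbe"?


Input: eccbdbbe
Character counts:
  'b': 3
  'c': 2
  'd': 1
  'e': 2
Maximum frequency: 3

3


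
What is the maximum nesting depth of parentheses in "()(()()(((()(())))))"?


Input: "()(()()(((()(())))))"
Tracking depth:
  Position 0 '(': depth becomes 1
  Position 1 ')': depth becomes 0
  Position 2 '(': depth becomes 1
  Position 3 '(': depth becomes 2
  Position 4 ')': depth becomes 1
  Position 5 '(': depth becomes 2
  Position 6 ')': depth becomes 1
  Position 7 '(': depth becomes 2
  Position 8 '(': depth becomes 3
  Position 9 '(': depth becomes 4
  Position 10 '(': depth becomes 5
  Position 11 ')': depth becomes 4
  Position 12 '(': depth becomes 5
  Position 13 '(': depth becomes 6
  Position 14 ')': depth becomes 5
  Position 15 ')': depth becomes 4
  Position 16 ')': depth becomes 3
  Position 17 ')': depth becomes 2
  Position 18 ')': depth becomes 1
  Position 19 ')': depth becomes 0
Maximum depth reached: 6

6


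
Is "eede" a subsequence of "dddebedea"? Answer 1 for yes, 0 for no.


Check if "eede" is a subsequence of "dddebedea"
Greedy scan:
  Position 0 ('d'): no match needed
  Position 1 ('d'): no match needed
  Position 2 ('d'): no match needed
  Position 3 ('e'): matches sub[0] = 'e'
  Position 4 ('b'): no match needed
  Position 5 ('e'): matches sub[1] = 'e'
  Position 6 ('d'): matches sub[2] = 'd'
  Position 7 ('e'): matches sub[3] = 'e'
  Position 8 ('a'): no match needed
All 4 characters matched => is a subsequence

1


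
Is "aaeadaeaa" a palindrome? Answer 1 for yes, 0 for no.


Input: aaeadaeaa
Reversed: aaeadaeaa
  Compare pos 0 ('a') with pos 8 ('a'): match
  Compare pos 1 ('a') with pos 7 ('a'): match
  Compare pos 2 ('e') with pos 6 ('e'): match
  Compare pos 3 ('a') with pos 5 ('a'): match
Result: palindrome

1


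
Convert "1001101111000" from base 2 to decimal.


Input: "1001101111000" in base 2
Positional expansion:
  Digit '1' (value 1) x 2^12 = 4096
  Digit '0' (value 0) x 2^11 = 0
  Digit '0' (value 0) x 2^10 = 0
  Digit '1' (value 1) x 2^9 = 512
  Digit '1' (value 1) x 2^8 = 256
  Digit '0' (value 0) x 2^7 = 0
  Digit '1' (value 1) x 2^6 = 64
  Digit '1' (value 1) x 2^5 = 32
  Digit '1' (value 1) x 2^4 = 16
  Digit '1' (value 1) x 2^3 = 8
  Digit '0' (value 0) x 2^2 = 0
  Digit '0' (value 0) x 2^1 = 0
  Digit '0' (value 0) x 2^0 = 0
Sum = 4984

4984


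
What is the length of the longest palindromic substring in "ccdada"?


Input: "ccdada"
Checking substrings for palindromes:
  [2:5] "dad" (len 3) => palindrome
  [3:6] "ada" (len 3) => palindrome
  [0:2] "cc" (len 2) => palindrome
Longest palindromic substring: "dad" with length 3

3


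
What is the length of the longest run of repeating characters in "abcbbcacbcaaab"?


Input: "abcbbcacbcaaab"
Scanning for longest run:
  Position 1 ('b'): new char, reset run to 1
  Position 2 ('c'): new char, reset run to 1
  Position 3 ('b'): new char, reset run to 1
  Position 4 ('b'): continues run of 'b', length=2
  Position 5 ('c'): new char, reset run to 1
  Position 6 ('a'): new char, reset run to 1
  Position 7 ('c'): new char, reset run to 1
  Position 8 ('b'): new char, reset run to 1
  Position 9 ('c'): new char, reset run to 1
  Position 10 ('a'): new char, reset run to 1
  Position 11 ('a'): continues run of 'a', length=2
  Position 12 ('a'): continues run of 'a', length=3
  Position 13 ('b'): new char, reset run to 1
Longest run: 'a' with length 3

3


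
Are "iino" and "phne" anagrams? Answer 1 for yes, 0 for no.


Strings: "iino", "phne"
Sorted first:  iino
Sorted second: ehnp
Differ at position 0: 'i' vs 'e' => not anagrams

0


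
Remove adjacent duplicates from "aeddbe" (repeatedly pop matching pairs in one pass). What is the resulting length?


Input: aeddbe
Stack-based adjacent duplicate removal:
  Read 'a': push. Stack: a
  Read 'e': push. Stack: ae
  Read 'd': push. Stack: aed
  Read 'd': matches stack top 'd' => pop. Stack: ae
  Read 'b': push. Stack: aeb
  Read 'e': push. Stack: aebe
Final stack: "aebe" (length 4)

4


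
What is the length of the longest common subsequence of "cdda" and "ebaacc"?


LCS of "cdda" and "ebaacc"
DP table:
           e    b    a    a    c    c
      0    0    0    0    0    0    0
  c   0    0    0    0    0    1    1
  d   0    0    0    0    0    1    1
  d   0    0    0    0    0    1    1
  a   0    0    0    1    1    1    1
LCS length = dp[4][6] = 1

1


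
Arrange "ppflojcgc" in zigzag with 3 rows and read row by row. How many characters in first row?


Zigzag "ppflojcgc" into 3 rows:
Placing characters:
  'p' => row 0
  'p' => row 1
  'f' => row 2
  'l' => row 1
  'o' => row 0
  'j' => row 1
  'c' => row 2
  'g' => row 1
  'c' => row 0
Rows:
  Row 0: "poc"
  Row 1: "pljg"
  Row 2: "fc"
First row length: 3

3


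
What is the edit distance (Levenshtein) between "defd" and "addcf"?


Computing edit distance: "defd" -> "addcf"
DP table:
           a    d    d    c    f
      0    1    2    3    4    5
  d   1    1    1    2    3    4
  e   2    2    2    2    3    4
  f   3    3    3    3    3    3
  d   4    4    3    3    4    4
Edit distance = dp[4][5] = 4

4


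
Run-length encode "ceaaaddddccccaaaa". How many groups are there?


Input: ceaaaddddccccaaaa
Scanning for consecutive runs:
  Group 1: 'c' x 1 (positions 0-0)
  Group 2: 'e' x 1 (positions 1-1)
  Group 3: 'a' x 3 (positions 2-4)
  Group 4: 'd' x 4 (positions 5-8)
  Group 5: 'c' x 4 (positions 9-12)
  Group 6: 'a' x 4 (positions 13-16)
Total groups: 6

6


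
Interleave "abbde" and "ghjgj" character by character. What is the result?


Interleaving "abbde" and "ghjgj":
  Position 0: 'a' from first, 'g' from second => "ag"
  Position 1: 'b' from first, 'h' from second => "bh"
  Position 2: 'b' from first, 'j' from second => "bj"
  Position 3: 'd' from first, 'g' from second => "dg"
  Position 4: 'e' from first, 'j' from second => "ej"
Result: agbhbjdgej

agbhbjdgej


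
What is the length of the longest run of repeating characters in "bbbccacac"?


Input: "bbbccacac"
Scanning for longest run:
  Position 1 ('b'): continues run of 'b', length=2
  Position 2 ('b'): continues run of 'b', length=3
  Position 3 ('c'): new char, reset run to 1
  Position 4 ('c'): continues run of 'c', length=2
  Position 5 ('a'): new char, reset run to 1
  Position 6 ('c'): new char, reset run to 1
  Position 7 ('a'): new char, reset run to 1
  Position 8 ('c'): new char, reset run to 1
Longest run: 'b' with length 3

3


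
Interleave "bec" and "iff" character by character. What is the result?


Interleaving "bec" and "iff":
  Position 0: 'b' from first, 'i' from second => "bi"
  Position 1: 'e' from first, 'f' from second => "ef"
  Position 2: 'c' from first, 'f' from second => "cf"
Result: biefcf

biefcf


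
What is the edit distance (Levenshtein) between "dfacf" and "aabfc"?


Computing edit distance: "dfacf" -> "aabfc"
DP table:
           a    a    b    f    c
      0    1    2    3    4    5
  d   1    1    2    3    4    5
  f   2    2    2    3    3    4
  a   3    2    2    3    4    4
  c   4    3    3    3    4    4
  f   5    4    4    4    3    4
Edit distance = dp[5][5] = 4

4


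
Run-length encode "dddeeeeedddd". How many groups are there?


Input: dddeeeeedddd
Scanning for consecutive runs:
  Group 1: 'd' x 3 (positions 0-2)
  Group 2: 'e' x 5 (positions 3-7)
  Group 3: 'd' x 4 (positions 8-11)
Total groups: 3

3


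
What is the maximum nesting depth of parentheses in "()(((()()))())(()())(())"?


Input: "()(((()()))())(()())(())"
Tracking depth:
  Position 0 '(': depth becomes 1
  Position 1 ')': depth becomes 0
  Position 2 '(': depth becomes 1
  Position 3 '(': depth becomes 2
  Position 4 '(': depth becomes 3
  Position 5 '(': depth becomes 4
  Position 6 ')': depth becomes 3
  Position 7 '(': depth becomes 4
  Position 8 ')': depth becomes 3
  Position 9 ')': depth becomes 2
  Position 10 ')': depth becomes 1
  Position 11 '(': depth becomes 2
  Position 12 ')': depth becomes 1
  Position 13 ')': depth becomes 0
  Position 14 '(': depth becomes 1
  Position 15 '(': depth becomes 2
  Position 16 ')': depth becomes 1
  Position 17 '(': depth becomes 2
  Position 18 ')': depth becomes 1
  Position 19 ')': depth becomes 0
  Position 20 '(': depth becomes 1
  Position 21 '(': depth becomes 2
  Position 22 ')': depth becomes 1
  Position 23 ')': depth becomes 0
Maximum depth reached: 4

4


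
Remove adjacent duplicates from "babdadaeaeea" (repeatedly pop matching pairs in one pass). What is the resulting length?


Input: babdadaeaeea
Stack-based adjacent duplicate removal:
  Read 'b': push. Stack: b
  Read 'a': push. Stack: ba
  Read 'b': push. Stack: bab
  Read 'd': push. Stack: babd
  Read 'a': push. Stack: babda
  Read 'd': push. Stack: babdad
  Read 'a': push. Stack: babdada
  Read 'e': push. Stack: babdadae
  Read 'a': push. Stack: babdadaea
  Read 'e': push. Stack: babdadaeae
  Read 'e': matches stack top 'e' => pop. Stack: babdadaea
  Read 'a': matches stack top 'a' => pop. Stack: babdadae
Final stack: "babdadae" (length 8)

8


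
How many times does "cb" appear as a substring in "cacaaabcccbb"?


Searching for "cb" in "cacaaabcccbb"
Scanning each position:
  Position 0: "ca" => no
  Position 1: "ac" => no
  Position 2: "ca" => no
  Position 3: "aa" => no
  Position 4: "aa" => no
  Position 5: "ab" => no
  Position 6: "bc" => no
  Position 7: "cc" => no
  Position 8: "cc" => no
  Position 9: "cb" => MATCH
  Position 10: "bb" => no
Total occurrences: 1

1


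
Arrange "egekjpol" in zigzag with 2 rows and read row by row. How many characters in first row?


Zigzag "egekjpol" into 2 rows:
Placing characters:
  'e' => row 0
  'g' => row 1
  'e' => row 0
  'k' => row 1
  'j' => row 0
  'p' => row 1
  'o' => row 0
  'l' => row 1
Rows:
  Row 0: "eejo"
  Row 1: "gkpl"
First row length: 4

4


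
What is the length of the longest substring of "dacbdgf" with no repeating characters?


Input: "dacbdgf"
Sliding window (track last position of each char):
  Position 0 ('d'): window [0,0] length 1 -- new best
  Position 1 ('a'): window [0,1] length 2 -- new best
  Position 2 ('c'): window [0,2] length 3 -- new best
  Position 3 ('b'): window [0,3] length 4 -- new best
  Position 4 ('d'): repeat (last at 0), move window start to 1
  Position 4 ('d'): window [1,4] length 4
  Position 5 ('g'): window [1,5] length 5 -- new best
  Position 6 ('f'): window [1,6] length 6 -- new best
Longest substring with no repeats: "acbdgf" with length 6

6


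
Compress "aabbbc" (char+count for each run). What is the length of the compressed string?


Input: aabbbc
Runs:
  'a' x 2 => "a2"
  'b' x 3 => "b3"
  'c' x 1 => "c1"
Compressed: "a2b3c1"
Compressed length: 6

6


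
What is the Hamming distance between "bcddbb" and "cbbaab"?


Comparing "bcddbb" and "cbbaab" position by position:
  Position 0: 'b' vs 'c' => differ
  Position 1: 'c' vs 'b' => differ
  Position 2: 'd' vs 'b' => differ
  Position 3: 'd' vs 'a' => differ
  Position 4: 'b' vs 'a' => differ
  Position 5: 'b' vs 'b' => same
Total differences (Hamming distance): 5

5


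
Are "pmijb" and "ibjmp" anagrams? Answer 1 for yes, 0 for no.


Strings: "pmijb", "ibjmp"
Sorted first:  bijmp
Sorted second: bijmp
Sorted forms match => anagrams

1


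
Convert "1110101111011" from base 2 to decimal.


Input: "1110101111011" in base 2
Positional expansion:
  Digit '1' (value 1) x 2^12 = 4096
  Digit '1' (value 1) x 2^11 = 2048
  Digit '1' (value 1) x 2^10 = 1024
  Digit '0' (value 0) x 2^9 = 0
  Digit '1' (value 1) x 2^8 = 256
  Digit '0' (value 0) x 2^7 = 0
  Digit '1' (value 1) x 2^6 = 64
  Digit '1' (value 1) x 2^5 = 32
  Digit '1' (value 1) x 2^4 = 16
  Digit '1' (value 1) x 2^3 = 8
  Digit '0' (value 0) x 2^2 = 0
  Digit '1' (value 1) x 2^1 = 2
  Digit '1' (value 1) x 2^0 = 1
Sum = 7547

7547


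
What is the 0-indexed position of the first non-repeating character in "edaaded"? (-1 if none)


Input: edaaded
Character frequencies:
  'a': 2
  'd': 3
  'e': 2
Scanning left to right for freq == 1:
  Position 0 ('e'): freq=2, skip
  Position 1 ('d'): freq=3, skip
  Position 2 ('a'): freq=2, skip
  Position 3 ('a'): freq=2, skip
  Position 4 ('d'): freq=3, skip
  Position 5 ('e'): freq=2, skip
  Position 6 ('d'): freq=3, skip
  No unique character found => answer = -1

-1


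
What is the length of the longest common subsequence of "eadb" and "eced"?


LCS of "eadb" and "eced"
DP table:
           e    c    e    d
      0    0    0    0    0
  e   0    1    1    1    1
  a   0    1    1    1    1
  d   0    1    1    1    2
  b   0    1    1    1    2
LCS length = dp[4][4] = 2

2


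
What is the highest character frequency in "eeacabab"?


Input: eeacabab
Character counts:
  'a': 3
  'b': 2
  'c': 1
  'e': 2
Maximum frequency: 3

3


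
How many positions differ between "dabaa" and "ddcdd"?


Comparing "dabaa" and "ddcdd" position by position:
  Position 0: 'd' vs 'd' => same
  Position 1: 'a' vs 'd' => DIFFER
  Position 2: 'b' vs 'c' => DIFFER
  Position 3: 'a' vs 'd' => DIFFER
  Position 4: 'a' vs 'd' => DIFFER
Positions that differ: 4

4


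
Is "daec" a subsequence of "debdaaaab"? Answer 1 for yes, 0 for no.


Check if "daec" is a subsequence of "debdaaaab"
Greedy scan:
  Position 0 ('d'): matches sub[0] = 'd'
  Position 1 ('e'): no match needed
  Position 2 ('b'): no match needed
  Position 3 ('d'): no match needed
  Position 4 ('a'): matches sub[1] = 'a'
  Position 5 ('a'): no match needed
  Position 6 ('a'): no match needed
  Position 7 ('a'): no match needed
  Position 8 ('b'): no match needed
Only matched 2/4 characters => not a subsequence

0


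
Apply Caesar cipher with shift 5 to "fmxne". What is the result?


Caesar cipher: shift "fmxne" by 5
  'f' (pos 5) + 5 = pos 10 = 'k'
  'm' (pos 12) + 5 = pos 17 = 'r'
  'x' (pos 23) + 5 = pos 2 = 'c'
  'n' (pos 13) + 5 = pos 18 = 's'
  'e' (pos 4) + 5 = pos 9 = 'j'
Result: krcsj

krcsj


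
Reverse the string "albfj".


Input: albfj
Reading characters right to left:
  Position 4: 'j'
  Position 3: 'f'
  Position 2: 'b'
  Position 1: 'l'
  Position 0: 'a'
Reversed: jfbla

jfbla


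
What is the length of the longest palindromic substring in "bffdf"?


Input: "bffdf"
Checking substrings for palindromes:
  [2:5] "fdf" (len 3) => palindrome
  [1:3] "ff" (len 2) => palindrome
Longest palindromic substring: "fdf" with length 3

3


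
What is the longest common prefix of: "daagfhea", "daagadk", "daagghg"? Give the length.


Words: daagfhea, daagadk, daagghg
  Position 0: all 'd' => match
  Position 1: all 'a' => match
  Position 2: all 'a' => match
  Position 3: all 'g' => match
  Position 4: ('f', 'a', 'g') => mismatch, stop
LCP = "daag" (length 4)

4


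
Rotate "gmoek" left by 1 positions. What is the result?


Input: "gmoek", rotate left by 1
First 1 characters: "g"
Remaining characters: "moek"
Concatenate remaining + first: "moek" + "g" = "moekg"

moekg


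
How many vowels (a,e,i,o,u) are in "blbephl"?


Input: blbephl
Checking each character:
  'b' at position 0: consonant
  'l' at position 1: consonant
  'b' at position 2: consonant
  'e' at position 3: vowel (running total: 1)
  'p' at position 4: consonant
  'h' at position 5: consonant
  'l' at position 6: consonant
Total vowels: 1

1


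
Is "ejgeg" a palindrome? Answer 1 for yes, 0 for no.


Input: ejgeg
Reversed: gegje
  Compare pos 0 ('e') with pos 4 ('g'): MISMATCH
  Compare pos 1 ('j') with pos 3 ('e'): MISMATCH
Result: not a palindrome

0


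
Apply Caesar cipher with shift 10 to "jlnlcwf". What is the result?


Caesar cipher: shift "jlnlcwf" by 10
  'j' (pos 9) + 10 = pos 19 = 't'
  'l' (pos 11) + 10 = pos 21 = 'v'
  'n' (pos 13) + 10 = pos 23 = 'x'
  'l' (pos 11) + 10 = pos 21 = 'v'
  'c' (pos 2) + 10 = pos 12 = 'm'
  'w' (pos 22) + 10 = pos 6 = 'g'
  'f' (pos 5) + 10 = pos 15 = 'p'
Result: tvxvmgp

tvxvmgp


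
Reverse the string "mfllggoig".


Input: mfllggoig
Reading characters right to left:
  Position 8: 'g'
  Position 7: 'i'
  Position 6: 'o'
  Position 5: 'g'
  Position 4: 'g'
  Position 3: 'l'
  Position 2: 'l'
  Position 1: 'f'
  Position 0: 'm'
Reversed: gioggllfm

gioggllfm


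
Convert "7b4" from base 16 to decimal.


Input: "7b4" in base 16
Positional expansion:
  Digit '7' (value 7) x 16^2 = 1792
  Digit 'b' (value 11) x 16^1 = 176
  Digit '4' (value 4) x 16^0 = 4
Sum = 1972

1972


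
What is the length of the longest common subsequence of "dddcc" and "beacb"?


LCS of "dddcc" and "beacb"
DP table:
           b    e    a    c    b
      0    0    0    0    0    0
  d   0    0    0    0    0    0
  d   0    0    0    0    0    0
  d   0    0    0    0    0    0
  c   0    0    0    0    1    1
  c   0    0    0    0    1    1
LCS length = dp[5][5] = 1

1


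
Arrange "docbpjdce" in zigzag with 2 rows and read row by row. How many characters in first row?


Zigzag "docbpjdce" into 2 rows:
Placing characters:
  'd' => row 0
  'o' => row 1
  'c' => row 0
  'b' => row 1
  'p' => row 0
  'j' => row 1
  'd' => row 0
  'c' => row 1
  'e' => row 0
Rows:
  Row 0: "dcpde"
  Row 1: "objc"
First row length: 5

5


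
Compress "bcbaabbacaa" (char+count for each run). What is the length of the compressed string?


Input: bcbaabbacaa
Runs:
  'b' x 1 => "b1"
  'c' x 1 => "c1"
  'b' x 1 => "b1"
  'a' x 2 => "a2"
  'b' x 2 => "b2"
  'a' x 1 => "a1"
  'c' x 1 => "c1"
  'a' x 2 => "a2"
Compressed: "b1c1b1a2b2a1c1a2"
Compressed length: 16

16


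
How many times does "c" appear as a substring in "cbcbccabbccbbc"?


Searching for "c" in "cbcbccabbccbbc"
Scanning each position:
  Position 0: "c" => MATCH
  Position 1: "b" => no
  Position 2: "c" => MATCH
  Position 3: "b" => no
  Position 4: "c" => MATCH
  Position 5: "c" => MATCH
  Position 6: "a" => no
  Position 7: "b" => no
  Position 8: "b" => no
  Position 9: "c" => MATCH
  Position 10: "c" => MATCH
  Position 11: "b" => no
  Position 12: "b" => no
  Position 13: "c" => MATCH
Total occurrences: 7

7


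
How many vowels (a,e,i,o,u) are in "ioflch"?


Input: ioflch
Checking each character:
  'i' at position 0: vowel (running total: 1)
  'o' at position 1: vowel (running total: 2)
  'f' at position 2: consonant
  'l' at position 3: consonant
  'c' at position 4: consonant
  'h' at position 5: consonant
Total vowels: 2

2


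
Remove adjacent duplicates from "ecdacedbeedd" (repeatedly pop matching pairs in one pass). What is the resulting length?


Input: ecdacedbeedd
Stack-based adjacent duplicate removal:
  Read 'e': push. Stack: e
  Read 'c': push. Stack: ec
  Read 'd': push. Stack: ecd
  Read 'a': push. Stack: ecda
  Read 'c': push. Stack: ecdac
  Read 'e': push. Stack: ecdace
  Read 'd': push. Stack: ecdaced
  Read 'b': push. Stack: ecdacedb
  Read 'e': push. Stack: ecdacedbe
  Read 'e': matches stack top 'e' => pop. Stack: ecdacedb
  Read 'd': push. Stack: ecdacedbd
  Read 'd': matches stack top 'd' => pop. Stack: ecdacedb
Final stack: "ecdacedb" (length 8)

8


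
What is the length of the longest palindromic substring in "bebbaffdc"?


Input: "bebbaffdc"
Checking substrings for palindromes:
  [0:3] "beb" (len 3) => palindrome
  [2:4] "bb" (len 2) => palindrome
  [5:7] "ff" (len 2) => palindrome
Longest palindromic substring: "beb" with length 3

3


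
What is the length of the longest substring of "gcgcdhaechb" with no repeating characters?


Input: "gcgcdhaechb"
Sliding window (track last position of each char):
  Position 0 ('g'): window [0,0] length 1 -- new best
  Position 1 ('c'): window [0,1] length 2 -- new best
  Position 2 ('g'): repeat (last at 0), move window start to 1
  Position 2 ('g'): window [1,2] length 2
  Position 3 ('c'): repeat (last at 1), move window start to 2
  Position 3 ('c'): window [2,3] length 2
  Position 4 ('d'): window [2,4] length 3 -- new best
  Position 5 ('h'): window [2,5] length 4 -- new best
  Position 6 ('a'): window [2,6] length 5 -- new best
  Position 7 ('e'): window [2,7] length 6 -- new best
  Position 8 ('c'): repeat (last at 3), move window start to 4
  Position 8 ('c'): window [4,8] length 5
  Position 9 ('h'): repeat (last at 5), move window start to 6
  Position 9 ('h'): window [6,9] length 4
  Position 10 ('b'): window [6,10] length 5
Longest substring with no repeats: "gcdhae" with length 6

6


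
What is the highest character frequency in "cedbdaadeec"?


Input: cedbdaadeec
Character counts:
  'a': 2
  'b': 1
  'c': 2
  'd': 3
  'e': 3
Maximum frequency: 3

3


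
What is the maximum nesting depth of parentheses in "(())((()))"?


Input: "(())((()))"
Tracking depth:
  Position 0 '(': depth becomes 1
  Position 1 '(': depth becomes 2
  Position 2 ')': depth becomes 1
  Position 3 ')': depth becomes 0
  Position 4 '(': depth becomes 1
  Position 5 '(': depth becomes 2
  Position 6 '(': depth becomes 3
  Position 7 ')': depth becomes 2
  Position 8 ')': depth becomes 1
  Position 9 ')': depth becomes 0
Maximum depth reached: 3

3


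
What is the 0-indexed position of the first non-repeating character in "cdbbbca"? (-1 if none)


Input: cdbbbca
Character frequencies:
  'a': 1
  'b': 3
  'c': 2
  'd': 1
Scanning left to right for freq == 1:
  Position 0 ('c'): freq=2, skip
  Position 1 ('d'): unique! => answer = 1

1


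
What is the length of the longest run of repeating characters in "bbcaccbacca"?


Input: "bbcaccbacca"
Scanning for longest run:
  Position 1 ('b'): continues run of 'b', length=2
  Position 2 ('c'): new char, reset run to 1
  Position 3 ('a'): new char, reset run to 1
  Position 4 ('c'): new char, reset run to 1
  Position 5 ('c'): continues run of 'c', length=2
  Position 6 ('b'): new char, reset run to 1
  Position 7 ('a'): new char, reset run to 1
  Position 8 ('c'): new char, reset run to 1
  Position 9 ('c'): continues run of 'c', length=2
  Position 10 ('a'): new char, reset run to 1
Longest run: 'b' with length 2

2


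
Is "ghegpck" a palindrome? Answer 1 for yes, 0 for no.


Input: ghegpck
Reversed: kcpgehg
  Compare pos 0 ('g') with pos 6 ('k'): MISMATCH
  Compare pos 1 ('h') with pos 5 ('c'): MISMATCH
  Compare pos 2 ('e') with pos 4 ('p'): MISMATCH
Result: not a palindrome

0


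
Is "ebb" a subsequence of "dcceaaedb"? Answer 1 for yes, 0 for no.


Check if "ebb" is a subsequence of "dcceaaedb"
Greedy scan:
  Position 0 ('d'): no match needed
  Position 1 ('c'): no match needed
  Position 2 ('c'): no match needed
  Position 3 ('e'): matches sub[0] = 'e'
  Position 4 ('a'): no match needed
  Position 5 ('a'): no match needed
  Position 6 ('e'): no match needed
  Position 7 ('d'): no match needed
  Position 8 ('b'): matches sub[1] = 'b'
Only matched 2/3 characters => not a subsequence

0


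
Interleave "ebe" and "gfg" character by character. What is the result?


Interleaving "ebe" and "gfg":
  Position 0: 'e' from first, 'g' from second => "eg"
  Position 1: 'b' from first, 'f' from second => "bf"
  Position 2: 'e' from first, 'g' from second => "eg"
Result: egbfeg

egbfeg


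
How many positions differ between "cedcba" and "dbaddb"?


Comparing "cedcba" and "dbaddb" position by position:
  Position 0: 'c' vs 'd' => DIFFER
  Position 1: 'e' vs 'b' => DIFFER
  Position 2: 'd' vs 'a' => DIFFER
  Position 3: 'c' vs 'd' => DIFFER
  Position 4: 'b' vs 'd' => DIFFER
  Position 5: 'a' vs 'b' => DIFFER
Positions that differ: 6

6


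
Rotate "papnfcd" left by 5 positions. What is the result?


Input: "papnfcd", rotate left by 5
First 5 characters: "papnf"
Remaining characters: "cd"
Concatenate remaining + first: "cd" + "papnf" = "cdpapnf"

cdpapnf


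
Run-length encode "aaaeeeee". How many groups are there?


Input: aaaeeeee
Scanning for consecutive runs:
  Group 1: 'a' x 3 (positions 0-2)
  Group 2: 'e' x 5 (positions 3-7)
Total groups: 2

2


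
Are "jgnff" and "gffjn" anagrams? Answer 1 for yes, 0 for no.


Strings: "jgnff", "gffjn"
Sorted first:  ffgjn
Sorted second: ffgjn
Sorted forms match => anagrams

1


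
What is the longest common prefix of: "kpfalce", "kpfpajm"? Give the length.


Words: kpfalce, kpfpajm
  Position 0: all 'k' => match
  Position 1: all 'p' => match
  Position 2: all 'f' => match
  Position 3: ('a', 'p') => mismatch, stop
LCP = "kpf" (length 3)

3


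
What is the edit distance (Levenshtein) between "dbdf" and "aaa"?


Computing edit distance: "dbdf" -> "aaa"
DP table:
           a    a    a
      0    1    2    3
  d   1    1    2    3
  b   2    2    2    3
  d   3    3    3    3
  f   4    4    4    4
Edit distance = dp[4][3] = 4

4


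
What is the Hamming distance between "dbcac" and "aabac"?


Comparing "dbcac" and "aabac" position by position:
  Position 0: 'd' vs 'a' => differ
  Position 1: 'b' vs 'a' => differ
  Position 2: 'c' vs 'b' => differ
  Position 3: 'a' vs 'a' => same
  Position 4: 'c' vs 'c' => same
Total differences (Hamming distance): 3

3


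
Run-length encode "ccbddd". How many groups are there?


Input: ccbddd
Scanning for consecutive runs:
  Group 1: 'c' x 2 (positions 0-1)
  Group 2: 'b' x 1 (positions 2-2)
  Group 3: 'd' x 3 (positions 3-5)
Total groups: 3

3


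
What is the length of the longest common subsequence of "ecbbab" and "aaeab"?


LCS of "ecbbab" and "aaeab"
DP table:
           a    a    e    a    b
      0    0    0    0    0    0
  e   0    0    0    1    1    1
  c   0    0    0    1    1    1
  b   0    0    0    1    1    2
  b   0    0    0    1    1    2
  a   0    1    1    1    2    2
  b   0    1    1    1    2    3
LCS length = dp[6][5] = 3

3


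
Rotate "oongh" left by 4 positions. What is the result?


Input: "oongh", rotate left by 4
First 4 characters: "oong"
Remaining characters: "h"
Concatenate remaining + first: "h" + "oong" = "hoong"

hoong


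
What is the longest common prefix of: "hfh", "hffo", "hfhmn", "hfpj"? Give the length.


Words: hfh, hffo, hfhmn, hfpj
  Position 0: all 'h' => match
  Position 1: all 'f' => match
  Position 2: ('h', 'f', 'h', 'p') => mismatch, stop
LCP = "hf" (length 2)

2


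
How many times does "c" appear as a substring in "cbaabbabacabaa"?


Searching for "c" in "cbaabbabacabaa"
Scanning each position:
  Position 0: "c" => MATCH
  Position 1: "b" => no
  Position 2: "a" => no
  Position 3: "a" => no
  Position 4: "b" => no
  Position 5: "b" => no
  Position 6: "a" => no
  Position 7: "b" => no
  Position 8: "a" => no
  Position 9: "c" => MATCH
  Position 10: "a" => no
  Position 11: "b" => no
  Position 12: "a" => no
  Position 13: "a" => no
Total occurrences: 2

2


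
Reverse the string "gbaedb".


Input: gbaedb
Reading characters right to left:
  Position 5: 'b'
  Position 4: 'd'
  Position 3: 'e'
  Position 2: 'a'
  Position 1: 'b'
  Position 0: 'g'
Reversed: bdeabg

bdeabg


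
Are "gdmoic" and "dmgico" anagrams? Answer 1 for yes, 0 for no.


Strings: "gdmoic", "dmgico"
Sorted first:  cdgimo
Sorted second: cdgimo
Sorted forms match => anagrams

1


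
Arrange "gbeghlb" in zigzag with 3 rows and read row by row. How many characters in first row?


Zigzag "gbeghlb" into 3 rows:
Placing characters:
  'g' => row 0
  'b' => row 1
  'e' => row 2
  'g' => row 1
  'h' => row 0
  'l' => row 1
  'b' => row 2
Rows:
  Row 0: "gh"
  Row 1: "bgl"
  Row 2: "eb"
First row length: 2

2


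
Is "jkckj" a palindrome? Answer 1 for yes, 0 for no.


Input: jkckj
Reversed: jkckj
  Compare pos 0 ('j') with pos 4 ('j'): match
  Compare pos 1 ('k') with pos 3 ('k'): match
Result: palindrome

1


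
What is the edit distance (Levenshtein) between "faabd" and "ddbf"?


Computing edit distance: "faabd" -> "ddbf"
DP table:
           d    d    b    f
      0    1    2    3    4
  f   1    1    2    3    3
  a   2    2    2    3    4
  a   3    3    3    3    4
  b   4    4    4    3    4
  d   5    4    4    4    4
Edit distance = dp[5][4] = 4

4


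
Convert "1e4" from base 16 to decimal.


Input: "1e4" in base 16
Positional expansion:
  Digit '1' (value 1) x 16^2 = 256
  Digit 'e' (value 14) x 16^1 = 224
  Digit '4' (value 4) x 16^0 = 4
Sum = 484

484


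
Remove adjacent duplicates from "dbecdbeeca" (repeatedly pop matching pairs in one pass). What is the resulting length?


Input: dbecdbeeca
Stack-based adjacent duplicate removal:
  Read 'd': push. Stack: d
  Read 'b': push. Stack: db
  Read 'e': push. Stack: dbe
  Read 'c': push. Stack: dbec
  Read 'd': push. Stack: dbecd
  Read 'b': push. Stack: dbecdb
  Read 'e': push. Stack: dbecdbe
  Read 'e': matches stack top 'e' => pop. Stack: dbecdb
  Read 'c': push. Stack: dbecdbc
  Read 'a': push. Stack: dbecdbca
Final stack: "dbecdbca" (length 8)

8


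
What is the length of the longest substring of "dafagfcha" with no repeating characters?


Input: "dafagfcha"
Sliding window (track last position of each char):
  Position 0 ('d'): window [0,0] length 1 -- new best
  Position 1 ('a'): window [0,1] length 2 -- new best
  Position 2 ('f'): window [0,2] length 3 -- new best
  Position 3 ('a'): repeat (last at 1), move window start to 2
  Position 3 ('a'): window [2,3] length 2
  Position 4 ('g'): window [2,4] length 3
  Position 5 ('f'): repeat (last at 2), move window start to 3
  Position 5 ('f'): window [3,5] length 3
  Position 6 ('c'): window [3,6] length 4 -- new best
  Position 7 ('h'): window [3,7] length 5 -- new best
  Position 8 ('a'): repeat (last at 3), move window start to 4
  Position 8 ('a'): window [4,8] length 5
Longest substring with no repeats: "agfch" with length 5

5


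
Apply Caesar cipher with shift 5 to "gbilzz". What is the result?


Caesar cipher: shift "gbilzz" by 5
  'g' (pos 6) + 5 = pos 11 = 'l'
  'b' (pos 1) + 5 = pos 6 = 'g'
  'i' (pos 8) + 5 = pos 13 = 'n'
  'l' (pos 11) + 5 = pos 16 = 'q'
  'z' (pos 25) + 5 = pos 4 = 'e'
  'z' (pos 25) + 5 = pos 4 = 'e'
Result: lgnqee

lgnqee


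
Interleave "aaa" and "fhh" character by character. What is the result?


Interleaving "aaa" and "fhh":
  Position 0: 'a' from first, 'f' from second => "af"
  Position 1: 'a' from first, 'h' from second => "ah"
  Position 2: 'a' from first, 'h' from second => "ah"
Result: afahah

afahah


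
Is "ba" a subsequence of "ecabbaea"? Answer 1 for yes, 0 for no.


Check if "ba" is a subsequence of "ecabbaea"
Greedy scan:
  Position 0 ('e'): no match needed
  Position 1 ('c'): no match needed
  Position 2 ('a'): no match needed
  Position 3 ('b'): matches sub[0] = 'b'
  Position 4 ('b'): no match needed
  Position 5 ('a'): matches sub[1] = 'a'
  Position 6 ('e'): no match needed
  Position 7 ('a'): no match needed
All 2 characters matched => is a subsequence

1


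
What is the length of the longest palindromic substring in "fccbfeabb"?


Input: "fccbfeabb"
Checking substrings for palindromes:
  [1:3] "cc" (len 2) => palindrome
  [7:9] "bb" (len 2) => palindrome
Longest palindromic substring: "cc" with length 2

2


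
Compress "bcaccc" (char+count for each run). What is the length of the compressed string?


Input: bcaccc
Runs:
  'b' x 1 => "b1"
  'c' x 1 => "c1"
  'a' x 1 => "a1"
  'c' x 3 => "c3"
Compressed: "b1c1a1c3"
Compressed length: 8

8


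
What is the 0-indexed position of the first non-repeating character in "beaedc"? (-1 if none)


Input: beaedc
Character frequencies:
  'a': 1
  'b': 1
  'c': 1
  'd': 1
  'e': 2
Scanning left to right for freq == 1:
  Position 0 ('b'): unique! => answer = 0

0


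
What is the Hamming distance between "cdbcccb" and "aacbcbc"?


Comparing "cdbcccb" and "aacbcbc" position by position:
  Position 0: 'c' vs 'a' => differ
  Position 1: 'd' vs 'a' => differ
  Position 2: 'b' vs 'c' => differ
  Position 3: 'c' vs 'b' => differ
  Position 4: 'c' vs 'c' => same
  Position 5: 'c' vs 'b' => differ
  Position 6: 'b' vs 'c' => differ
Total differences (Hamming distance): 6

6


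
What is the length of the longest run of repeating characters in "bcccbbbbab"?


Input: "bcccbbbbab"
Scanning for longest run:
  Position 1 ('c'): new char, reset run to 1
  Position 2 ('c'): continues run of 'c', length=2
  Position 3 ('c'): continues run of 'c', length=3
  Position 4 ('b'): new char, reset run to 1
  Position 5 ('b'): continues run of 'b', length=2
  Position 6 ('b'): continues run of 'b', length=3
  Position 7 ('b'): continues run of 'b', length=4
  Position 8 ('a'): new char, reset run to 1
  Position 9 ('b'): new char, reset run to 1
Longest run: 'b' with length 4

4


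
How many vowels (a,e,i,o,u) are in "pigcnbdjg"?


Input: pigcnbdjg
Checking each character:
  'p' at position 0: consonant
  'i' at position 1: vowel (running total: 1)
  'g' at position 2: consonant
  'c' at position 3: consonant
  'n' at position 4: consonant
  'b' at position 5: consonant
  'd' at position 6: consonant
  'j' at position 7: consonant
  'g' at position 8: consonant
Total vowels: 1

1


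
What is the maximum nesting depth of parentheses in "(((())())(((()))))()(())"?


Input: "(((())())(((()))))()(())"
Tracking depth:
  Position 0 '(': depth becomes 1
  Position 1 '(': depth becomes 2
  Position 2 '(': depth becomes 3
  Position 3 '(': depth becomes 4
  Position 4 ')': depth becomes 3
  Position 5 ')': depth becomes 2
  Position 6 '(': depth becomes 3
  Position 7 ')': depth becomes 2
  Position 8 ')': depth becomes 1
  Position 9 '(': depth becomes 2
  Position 10 '(': depth becomes 3
  Position 11 '(': depth becomes 4
  Position 12 '(': depth becomes 5
  Position 13 ')': depth becomes 4
  Position 14 ')': depth becomes 3
  Position 15 ')': depth becomes 2
  Position 16 ')': depth becomes 1
  Position 17 ')': depth becomes 0
  Position 18 '(': depth becomes 1
  Position 19 ')': depth becomes 0
  Position 20 '(': depth becomes 1
  Position 21 '(': depth becomes 2
  Position 22 ')': depth becomes 1
  Position 23 ')': depth becomes 0
Maximum depth reached: 5

5


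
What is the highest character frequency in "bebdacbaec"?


Input: bebdacbaec
Character counts:
  'a': 2
  'b': 3
  'c': 2
  'd': 1
  'e': 2
Maximum frequency: 3

3


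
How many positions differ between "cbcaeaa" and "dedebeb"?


Comparing "cbcaeaa" and "dedebeb" position by position:
  Position 0: 'c' vs 'd' => DIFFER
  Position 1: 'b' vs 'e' => DIFFER
  Position 2: 'c' vs 'd' => DIFFER
  Position 3: 'a' vs 'e' => DIFFER
  Position 4: 'e' vs 'b' => DIFFER
  Position 5: 'a' vs 'e' => DIFFER
  Position 6: 'a' vs 'b' => DIFFER
Positions that differ: 7

7


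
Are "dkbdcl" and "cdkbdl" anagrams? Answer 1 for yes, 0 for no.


Strings: "dkbdcl", "cdkbdl"
Sorted first:  bcddkl
Sorted second: bcddkl
Sorted forms match => anagrams

1


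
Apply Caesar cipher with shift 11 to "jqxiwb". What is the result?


Caesar cipher: shift "jqxiwb" by 11
  'j' (pos 9) + 11 = pos 20 = 'u'
  'q' (pos 16) + 11 = pos 1 = 'b'
  'x' (pos 23) + 11 = pos 8 = 'i'
  'i' (pos 8) + 11 = pos 19 = 't'
  'w' (pos 22) + 11 = pos 7 = 'h'
  'b' (pos 1) + 11 = pos 12 = 'm'
Result: ubithm

ubithm


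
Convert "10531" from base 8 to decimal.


Input: "10531" in base 8
Positional expansion:
  Digit '1' (value 1) x 8^4 = 4096
  Digit '0' (value 0) x 8^3 = 0
  Digit '5' (value 5) x 8^2 = 320
  Digit '3' (value 3) x 8^1 = 24
  Digit '1' (value 1) x 8^0 = 1
Sum = 4441

4441


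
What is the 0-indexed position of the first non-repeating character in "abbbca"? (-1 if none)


Input: abbbca
Character frequencies:
  'a': 2
  'b': 3
  'c': 1
Scanning left to right for freq == 1:
  Position 0 ('a'): freq=2, skip
  Position 1 ('b'): freq=3, skip
  Position 2 ('b'): freq=3, skip
  Position 3 ('b'): freq=3, skip
  Position 4 ('c'): unique! => answer = 4

4


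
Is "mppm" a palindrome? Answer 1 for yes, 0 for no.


Input: mppm
Reversed: mppm
  Compare pos 0 ('m') with pos 3 ('m'): match
  Compare pos 1 ('p') with pos 2 ('p'): match
Result: palindrome

1


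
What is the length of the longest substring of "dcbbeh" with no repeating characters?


Input: "dcbbeh"
Sliding window (track last position of each char):
  Position 0 ('d'): window [0,0] length 1 -- new best
  Position 1 ('c'): window [0,1] length 2 -- new best
  Position 2 ('b'): window [0,2] length 3 -- new best
  Position 3 ('b'): repeat (last at 2), move window start to 3
  Position 3 ('b'): window [3,3] length 1
  Position 4 ('e'): window [3,4] length 2
  Position 5 ('h'): window [3,5] length 3
Longest substring with no repeats: "dcb" with length 3

3


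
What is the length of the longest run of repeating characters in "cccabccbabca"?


Input: "cccabccbabca"
Scanning for longest run:
  Position 1 ('c'): continues run of 'c', length=2
  Position 2 ('c'): continues run of 'c', length=3
  Position 3 ('a'): new char, reset run to 1
  Position 4 ('b'): new char, reset run to 1
  Position 5 ('c'): new char, reset run to 1
  Position 6 ('c'): continues run of 'c', length=2
  Position 7 ('b'): new char, reset run to 1
  Position 8 ('a'): new char, reset run to 1
  Position 9 ('b'): new char, reset run to 1
  Position 10 ('c'): new char, reset run to 1
  Position 11 ('a'): new char, reset run to 1
Longest run: 'c' with length 3

3


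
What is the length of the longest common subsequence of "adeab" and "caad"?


LCS of "adeab" and "caad"
DP table:
           c    a    a    d
      0    0    0    0    0
  a   0    0    1    1    1
  d   0    0    1    1    2
  e   0    0    1    1    2
  a   0    0    1    2    2
  b   0    0    1    2    2
LCS length = dp[5][4] = 2

2


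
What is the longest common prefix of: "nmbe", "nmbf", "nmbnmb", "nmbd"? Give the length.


Words: nmbe, nmbf, nmbnmb, nmbd
  Position 0: all 'n' => match
  Position 1: all 'm' => match
  Position 2: all 'b' => match
  Position 3: ('e', 'f', 'n', 'd') => mismatch, stop
LCP = "nmb" (length 3)

3


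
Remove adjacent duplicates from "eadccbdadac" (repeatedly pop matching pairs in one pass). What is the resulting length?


Input: eadccbdadac
Stack-based adjacent duplicate removal:
  Read 'e': push. Stack: e
  Read 'a': push. Stack: ea
  Read 'd': push. Stack: ead
  Read 'c': push. Stack: eadc
  Read 'c': matches stack top 'c' => pop. Stack: ead
  Read 'b': push. Stack: eadb
  Read 'd': push. Stack: eadbd
  Read 'a': push. Stack: eadbda
  Read 'd': push. Stack: eadbdad
  Read 'a': push. Stack: eadbdada
  Read 'c': push. Stack: eadbdadac
Final stack: "eadbdadac" (length 9)

9


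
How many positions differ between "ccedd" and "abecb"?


Comparing "ccedd" and "abecb" position by position:
  Position 0: 'c' vs 'a' => DIFFER
  Position 1: 'c' vs 'b' => DIFFER
  Position 2: 'e' vs 'e' => same
  Position 3: 'd' vs 'c' => DIFFER
  Position 4: 'd' vs 'b' => DIFFER
Positions that differ: 4

4


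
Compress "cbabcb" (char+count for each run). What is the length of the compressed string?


Input: cbabcb
Runs:
  'c' x 1 => "c1"
  'b' x 1 => "b1"
  'a' x 1 => "a1"
  'b' x 1 => "b1"
  'c' x 1 => "c1"
  'b' x 1 => "b1"
Compressed: "c1b1a1b1c1b1"
Compressed length: 12

12


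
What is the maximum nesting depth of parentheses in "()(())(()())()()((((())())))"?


Input: "()(())(()())()()((((())())))"
Tracking depth:
  Position 0 '(': depth becomes 1
  Position 1 ')': depth becomes 0
  Position 2 '(': depth becomes 1
  Position 3 '(': depth becomes 2
  Position 4 ')': depth becomes 1
  Position 5 ')': depth becomes 0
  Position 6 '(': depth becomes 1
  Position 7 '(': depth becomes 2
  Position 8 ')': depth becomes 1
  Position 9 '(': depth becomes 2
  Position 10 ')': depth becomes 1
  Position 11 ')': depth becomes 0
  Position 12 '(': depth becomes 1
  Position 13 ')': depth becomes 0
  Position 14 '(': depth becomes 1
  Position 15 ')': depth becomes 0
  Position 16 '(': depth becomes 1
  Position 17 '(': depth becomes 2
  Position 18 '(': depth becomes 3
  Position 19 '(': depth becomes 4
  Position 20 '(': depth becomes 5
  Position 21 ')': depth becomes 4
  Position 22 ')': depth becomes 3
  Position 23 '(': depth becomes 4
  Position 24 ')': depth becomes 3
  Position 25 ')': depth becomes 2
  Position 26 ')': depth becomes 1
  Position 27 ')': depth becomes 0
Maximum depth reached: 5

5
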